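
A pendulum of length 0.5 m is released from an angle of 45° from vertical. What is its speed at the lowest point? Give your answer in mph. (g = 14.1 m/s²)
h = L(1 − cosθ) = 0.5×(1 − cos45°) = 0.1464 m
v = √(2gh) = √(2×14.1×0.1464) = 2.032 m/s = 4.546 mph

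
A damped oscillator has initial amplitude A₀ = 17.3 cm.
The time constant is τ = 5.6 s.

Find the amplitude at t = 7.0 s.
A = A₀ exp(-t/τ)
A = A₀ exp(−t/τ) = 17.3×exp(−7.0/5.6) = 4.957 cm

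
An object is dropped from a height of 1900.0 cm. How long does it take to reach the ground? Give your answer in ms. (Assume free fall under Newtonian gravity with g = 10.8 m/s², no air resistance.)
t = √(2h/g) (with unit conversion) = 1876.0 ms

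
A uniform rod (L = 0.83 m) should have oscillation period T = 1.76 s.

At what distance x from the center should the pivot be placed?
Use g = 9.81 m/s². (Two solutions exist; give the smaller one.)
T = 2π√((L²/12 + x²)/(gx)). Let c = T²g/(4π²) = 0.7697.
x² − cx + L²/12 = 0 → x = (c − √(c² − L²/3))/2 = 0.08368 m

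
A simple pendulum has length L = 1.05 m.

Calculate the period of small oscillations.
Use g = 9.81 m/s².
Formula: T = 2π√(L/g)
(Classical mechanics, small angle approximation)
T = 2π√(L/g) = 2π√(1.05/9.81) = 2.056 s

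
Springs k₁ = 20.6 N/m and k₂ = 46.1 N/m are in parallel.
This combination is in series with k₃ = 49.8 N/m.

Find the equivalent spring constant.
k₁₂ = k₁ + k₂ = 66.7 N/m (parallel)
1/k_eq = 1/k₁₂ + 1/k₃ → k_eq = 28.51 N/m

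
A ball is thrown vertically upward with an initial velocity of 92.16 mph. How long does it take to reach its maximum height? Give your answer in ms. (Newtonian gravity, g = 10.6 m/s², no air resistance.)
t_up = v₀/g (with unit conversion) = 3887.0 ms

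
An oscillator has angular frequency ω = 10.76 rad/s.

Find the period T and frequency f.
T = 2π/ω = 2π/10.76 = 0.5839 s; f = ω/2π = 1.713 Hz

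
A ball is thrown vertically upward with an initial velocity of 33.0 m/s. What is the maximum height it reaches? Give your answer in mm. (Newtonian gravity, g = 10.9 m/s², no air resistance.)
h_max = v₀²/(2g) (with unit conversion) = 49950.0 mm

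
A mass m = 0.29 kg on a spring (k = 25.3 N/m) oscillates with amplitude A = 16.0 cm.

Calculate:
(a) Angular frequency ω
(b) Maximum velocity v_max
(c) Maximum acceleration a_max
ω = √(k/m) = √(25.3/0.29) = 9.34 rad/s
v_max = ωA = 9.34×0.16 = 1.494 m/s
a_max = ω²A = 9.34²×0.16 = 13.96 m/s²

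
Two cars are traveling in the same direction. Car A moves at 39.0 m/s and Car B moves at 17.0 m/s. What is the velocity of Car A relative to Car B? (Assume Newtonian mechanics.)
v_rel = v_A - v_B = 39.0 - 17.0 = 22.0 m/s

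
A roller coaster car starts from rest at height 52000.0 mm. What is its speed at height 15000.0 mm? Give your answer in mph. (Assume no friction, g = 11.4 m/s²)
mgh₁ = ½mv₂² + mgh₂ → v₂ = √(2g(h₁−h₂)) = √(2×11.4×(52−15)) = 29.04 m/s = 64.97 mph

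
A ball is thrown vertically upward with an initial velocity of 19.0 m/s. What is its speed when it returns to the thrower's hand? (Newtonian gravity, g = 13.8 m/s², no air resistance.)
By conservation of energy, the ball returns at the same speed = 19.0 m/s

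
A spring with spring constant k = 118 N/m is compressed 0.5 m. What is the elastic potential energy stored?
PE = ½kx² = ½×118×0.5² = 14.75 J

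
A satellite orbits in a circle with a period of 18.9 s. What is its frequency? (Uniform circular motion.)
f = 1/T = 1/18.9 = 0.0529 Hz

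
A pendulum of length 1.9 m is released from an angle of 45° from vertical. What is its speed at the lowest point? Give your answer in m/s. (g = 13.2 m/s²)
h = L(1 − cosθ) = 1.9×(1 − cos45°) = 0.5565 m
v = √(2gh) = √(2×13.2×0.5565) = 3.833 m/s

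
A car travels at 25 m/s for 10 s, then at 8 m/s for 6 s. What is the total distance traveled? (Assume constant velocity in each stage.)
d₁ = v₁t₁ = 25 × 10 = 250 m
d₂ = v₂t₂ = 8 × 6 = 48 m
d_total = 250 + 48 = 298 m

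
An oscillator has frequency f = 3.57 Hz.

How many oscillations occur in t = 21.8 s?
n = f×t = 3.57×21.8 = 77.83 oscillations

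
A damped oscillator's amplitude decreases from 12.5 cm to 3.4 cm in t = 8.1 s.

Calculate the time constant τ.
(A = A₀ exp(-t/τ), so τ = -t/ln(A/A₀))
A/A₀ = 3.4/12.5 = 0.272; ln(A/A₀) = -1.302
τ = −t/ln(A/A₀) = −8.1/-1.302 = 6.221 s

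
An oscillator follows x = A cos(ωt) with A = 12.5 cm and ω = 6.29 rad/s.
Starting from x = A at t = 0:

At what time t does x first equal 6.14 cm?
cos(ωt) = x/A = 6.14/12.5 = 0.4912
ωt = arccos(0.4912) = 1.057 rad
t = 1.057/6.29 = 0.1681 s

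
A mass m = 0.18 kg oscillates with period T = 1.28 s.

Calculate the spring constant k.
T = 2π√(m/k) → k = m(2π/T)² = 0.18×(2π/1.28)² = 4.337 N/m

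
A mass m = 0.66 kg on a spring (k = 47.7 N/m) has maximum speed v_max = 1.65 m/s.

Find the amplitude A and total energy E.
½mv²_max = ½kA² → A = v_max√(m/k) = 1.65×√(0.66/47.7) = 0.1941 m = 19.41 cm
E = ½mv²_max = ½×0.66×1.65² = 0.8984 J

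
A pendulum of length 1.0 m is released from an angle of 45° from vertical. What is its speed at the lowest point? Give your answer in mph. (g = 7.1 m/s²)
h = L(1 − cosθ) = 1.0×(1 − cos45°) = 0.2929 m
v = √(2gh) = √(2×7.1×0.2929) = 2.039 m/s = 4.562 mph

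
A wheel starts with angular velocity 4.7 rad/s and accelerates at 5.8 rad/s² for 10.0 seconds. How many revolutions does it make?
θ = ω₀t + ½αt² = 4.7×10.0 + ½×5.8×10.0² = 337.0 rad
Revolutions = θ/(2π) = 337.0/(2π) = 53.64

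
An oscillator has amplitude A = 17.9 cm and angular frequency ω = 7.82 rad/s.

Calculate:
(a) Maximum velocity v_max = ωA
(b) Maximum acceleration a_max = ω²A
v_max = ωA = 7.82×0.179 = 1.4 m/s
a_max = ω²A = 7.82²×0.179 = 10.95 m/s²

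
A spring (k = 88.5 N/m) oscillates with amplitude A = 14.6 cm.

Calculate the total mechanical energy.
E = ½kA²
E = ½kA² = ½×88.5×(0.146)² = 0.9432 J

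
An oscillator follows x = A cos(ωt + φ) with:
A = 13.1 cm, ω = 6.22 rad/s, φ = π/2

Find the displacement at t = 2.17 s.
x = A cos(ωt + φ) = 13.1×cos(6.22×2.17 + π/2) = -10.51 cm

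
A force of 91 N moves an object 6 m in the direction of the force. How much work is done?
W = Fd = 91×6 = 546.0 J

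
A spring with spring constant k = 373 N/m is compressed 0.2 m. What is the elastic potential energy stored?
PE = ½kx² = ½×373×0.2² = 7.46 J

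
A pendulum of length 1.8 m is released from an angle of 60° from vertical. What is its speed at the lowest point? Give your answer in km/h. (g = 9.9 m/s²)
h = L(1 − cosθ) = 1.8×(1 − cos60°) = 0.9 m
v = √(2gh) = √(2×9.9×0.9) = 4.221 m/s = 15.2 km/h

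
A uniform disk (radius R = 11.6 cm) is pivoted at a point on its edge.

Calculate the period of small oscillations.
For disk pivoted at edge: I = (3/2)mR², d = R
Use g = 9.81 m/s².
I/m = (3/2)R² = 0.02018 m²; d = R = 0.116 m
T = 2π√((3/2)R²/(gR)) = 2π√(3R/(2g)) = 0.8368 s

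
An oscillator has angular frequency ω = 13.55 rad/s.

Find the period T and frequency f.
T = 2π/ω = 2π/13.55 = 0.4637 s; f = ω/2π = 2.157 Hz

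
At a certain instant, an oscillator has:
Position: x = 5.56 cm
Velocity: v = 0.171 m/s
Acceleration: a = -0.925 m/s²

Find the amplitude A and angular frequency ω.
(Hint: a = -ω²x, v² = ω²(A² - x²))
a = −ω²x → ω = √(|a|/x) = √(0.925/0.0556) = 4.079 rad/s
v² = ω²(A² − x²) → A = √(x² + v²/ω²) = √(0.0556² + 0.171²/4.079²) = 0.06963 m = 6.963 cm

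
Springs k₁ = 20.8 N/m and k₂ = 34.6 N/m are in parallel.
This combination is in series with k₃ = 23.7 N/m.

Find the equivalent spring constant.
k₁₂ = k₁ + k₂ = 55.4 N/m (parallel)
1/k_eq = 1/k₁₂ + 1/k₃ → k_eq = 16.6 N/m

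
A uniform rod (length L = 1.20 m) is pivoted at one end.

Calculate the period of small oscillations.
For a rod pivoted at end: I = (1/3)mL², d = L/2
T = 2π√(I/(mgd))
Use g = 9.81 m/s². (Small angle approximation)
I/m = (1/3)L² = 0.48 m²; d = L/2 = 0.6 m
T = 2π√(I/(mgd)) = 2π√(0.48/(9.81×0.6)) = 1.794 s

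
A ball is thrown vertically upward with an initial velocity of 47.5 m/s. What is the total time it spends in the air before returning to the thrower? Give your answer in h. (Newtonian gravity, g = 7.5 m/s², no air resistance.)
t_total = 2v₀/g (with unit conversion) = 0.003519 h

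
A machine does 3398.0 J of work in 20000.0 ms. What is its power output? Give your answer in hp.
P = W/t = 3398 J / 20 s = 169.9 W = 0.2278 hp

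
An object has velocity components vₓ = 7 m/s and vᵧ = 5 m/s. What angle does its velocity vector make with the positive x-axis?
θ = arctan(vᵧ/vₓ) = arctan(5/7) = 35.54°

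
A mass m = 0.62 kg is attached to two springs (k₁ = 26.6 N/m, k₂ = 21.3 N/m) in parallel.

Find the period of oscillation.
k_eq = k₁+k₂ = 47.9 N/m
T = 2π√(m/k_eq) = 2π√(0.62/47.9) = 0.7148 s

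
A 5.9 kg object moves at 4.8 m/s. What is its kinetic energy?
KE = ½mv² = ½×5.9×4.8² = 67.968 J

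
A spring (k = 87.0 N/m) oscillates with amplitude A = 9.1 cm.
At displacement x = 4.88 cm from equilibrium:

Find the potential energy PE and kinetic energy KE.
E_total = ½kA² = ½×87.0×(0.091)² = 0.3602 J
PE = ½kx² = ½×87.0×(0.0488)² = 0.1036 J
KE = E_total − PE = 0.2566 J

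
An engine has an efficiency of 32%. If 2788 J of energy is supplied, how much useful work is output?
W_out = η × W_in = 0.32 × 2788 = 892.16 J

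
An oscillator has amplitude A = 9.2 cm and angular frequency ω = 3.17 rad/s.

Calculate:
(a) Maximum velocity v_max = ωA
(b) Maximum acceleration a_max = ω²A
v_max = ωA = 3.17×0.092 = 0.2916 m/s
a_max = ω²A = 3.17²×0.092 = 0.9245 m/s²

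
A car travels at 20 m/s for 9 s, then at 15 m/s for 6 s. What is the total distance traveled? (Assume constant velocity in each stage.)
d₁ = v₁t₁ = 20 × 9 = 180 m
d₂ = v₂t₂ = 15 × 6 = 90 m
d_total = 180 + 90 = 270 m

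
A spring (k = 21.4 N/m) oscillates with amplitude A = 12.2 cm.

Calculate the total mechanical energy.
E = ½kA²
E = ½kA² = ½×21.4×(0.122)² = 0.1593 J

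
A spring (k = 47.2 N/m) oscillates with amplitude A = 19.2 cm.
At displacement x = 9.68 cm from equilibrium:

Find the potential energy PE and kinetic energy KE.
E_total = ½kA² = ½×47.2×(0.192)² = 0.87 J
PE = ½kx² = ½×47.2×(0.0968)² = 0.2211 J
KE = E_total − PE = 0.6489 J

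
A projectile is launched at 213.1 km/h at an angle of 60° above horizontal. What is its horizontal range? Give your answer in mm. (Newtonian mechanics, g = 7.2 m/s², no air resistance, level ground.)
R = v₀² sin(2θ) / g (with unit conversion) = 421500.0 mm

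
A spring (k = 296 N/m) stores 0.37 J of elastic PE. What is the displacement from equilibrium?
PE = ½kx² → x = √(2PE/k) = √(2×0.37/296) = 0.05 m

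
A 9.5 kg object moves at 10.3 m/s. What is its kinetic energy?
KE = ½mv² = ½×9.5×10.3² = 503.9275 J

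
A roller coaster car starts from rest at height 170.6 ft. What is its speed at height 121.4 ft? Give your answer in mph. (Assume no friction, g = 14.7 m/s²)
mgh₁ = ½mv₂² + mgh₂ → v₂ = √(2g(h₁−h₂)) = √(2×14.7×(52−37)) = 21 m/s = 46.97 mph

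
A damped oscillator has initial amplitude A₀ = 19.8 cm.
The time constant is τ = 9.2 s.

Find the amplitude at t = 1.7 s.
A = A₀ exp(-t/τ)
A = A₀ exp(−t/τ) = 19.8×exp(−1.7/9.2) = 16.46 cm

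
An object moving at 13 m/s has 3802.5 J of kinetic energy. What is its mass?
KE = ½mv² → m = 2KE/v² = 2×3802.5/13² = 45.0 kg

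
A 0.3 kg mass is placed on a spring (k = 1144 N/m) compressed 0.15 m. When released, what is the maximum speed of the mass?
½kx² = ½mv² → v = x√(k/m) = 0.15×√(1144/0.3) = 9.263 m/s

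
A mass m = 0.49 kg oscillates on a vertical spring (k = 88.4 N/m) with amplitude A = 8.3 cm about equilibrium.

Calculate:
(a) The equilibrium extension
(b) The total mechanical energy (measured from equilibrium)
x_eq = mg/k = 0.49×9.81/88.4 = 0.05438 m = 5.438 cm
E = ½kA² = ½×88.4×(0.083)² = 0.3045 J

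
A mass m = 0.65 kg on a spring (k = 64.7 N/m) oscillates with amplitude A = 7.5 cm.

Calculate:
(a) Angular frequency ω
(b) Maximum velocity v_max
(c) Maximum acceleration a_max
ω = √(k/m) = √(64.7/0.65) = 9.977 rad/s
v_max = ωA = 9.977×0.075 = 0.7483 m/s
a_max = ω²A = 9.977²×0.075 = 7.465 m/s²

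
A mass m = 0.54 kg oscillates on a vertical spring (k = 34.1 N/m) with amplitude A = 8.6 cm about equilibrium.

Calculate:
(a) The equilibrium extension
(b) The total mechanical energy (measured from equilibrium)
x_eq = mg/k = 0.54×9.81/34.1 = 0.1553 m = 15.53 cm
E = ½kA² = ½×34.1×(0.086)² = 0.1261 J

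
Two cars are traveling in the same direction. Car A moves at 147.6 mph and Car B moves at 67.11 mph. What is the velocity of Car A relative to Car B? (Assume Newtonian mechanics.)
v_rel = v_A - v_B = 147.6 - 67.11 = 80.49 mph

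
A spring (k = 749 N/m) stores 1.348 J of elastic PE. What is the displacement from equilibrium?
PE = ½kx² → x = √(2PE/k) = √(2×1.348/749) = 0.06 m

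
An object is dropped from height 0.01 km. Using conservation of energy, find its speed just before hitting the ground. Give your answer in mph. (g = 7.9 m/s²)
mgh = ½mv² → v = √(2gh) = √(2×7.9×10) = 12.57 m/s = 28.12 mph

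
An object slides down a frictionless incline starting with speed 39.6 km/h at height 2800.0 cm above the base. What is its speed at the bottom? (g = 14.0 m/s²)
½mv₀² + mgh = ½mv² → v = √(v₀² + 2gh) = √(11² + 2×14.0×28) = 30.08 m/s = 108.3 km/h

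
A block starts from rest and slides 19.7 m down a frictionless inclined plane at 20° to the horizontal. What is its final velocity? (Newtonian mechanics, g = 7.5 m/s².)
a = g sin(θ) = 7.5 × sin(20°) = 2.57 m/s²
v = √(2ad) = √(2 × 2.57 × 19.7) = 10.05 m/s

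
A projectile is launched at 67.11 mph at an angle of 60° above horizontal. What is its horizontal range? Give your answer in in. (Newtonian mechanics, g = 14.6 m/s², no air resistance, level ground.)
R = v₀² sin(2θ) / g (with unit conversion) = 2102.0 in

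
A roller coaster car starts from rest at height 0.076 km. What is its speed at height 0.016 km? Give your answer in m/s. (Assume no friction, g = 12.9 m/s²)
mgh₁ = ½mv₂² + mgh₂ → v₂ = √(2g(h₁−h₂)) = √(2×12.9×(76−16)) = 39.34 m/s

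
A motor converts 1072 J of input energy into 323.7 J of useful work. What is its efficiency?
η = W_out/W_in = 323.7/1072 = 0.302 = 30.2%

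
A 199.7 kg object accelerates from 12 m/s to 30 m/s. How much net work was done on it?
W_net = ΔKE = ½m(v₂² − v₁²) = ½×199.7×(30² − 12²) = 75486.6 J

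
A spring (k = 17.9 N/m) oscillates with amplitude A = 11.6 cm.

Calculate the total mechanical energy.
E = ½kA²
E = ½kA² = ½×17.9×(0.116)² = 0.1204 J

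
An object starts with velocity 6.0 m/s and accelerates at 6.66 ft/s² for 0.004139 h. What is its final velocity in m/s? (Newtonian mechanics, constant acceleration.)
v = v₀ + at (with unit conversion) = 36.25 m/s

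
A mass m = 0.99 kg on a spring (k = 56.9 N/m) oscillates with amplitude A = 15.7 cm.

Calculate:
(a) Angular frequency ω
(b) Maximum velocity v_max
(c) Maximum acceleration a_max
ω = √(k/m) = √(56.9/0.99) = 7.581 rad/s
v_max = ωA = 7.581×0.157 = 1.19 m/s
a_max = ω²A = 7.581²×0.157 = 9.024 m/s²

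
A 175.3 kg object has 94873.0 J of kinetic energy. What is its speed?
KE = ½mv² → v = √(2KE/m) = √(2×94873.0/175.3) = 32.9 m/s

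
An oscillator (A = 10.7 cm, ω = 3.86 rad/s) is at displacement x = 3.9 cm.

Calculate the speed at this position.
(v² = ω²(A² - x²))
v = ω√(A² − x²) = 3.86×√(0.107² − 0.039²) = 0.3846 m/s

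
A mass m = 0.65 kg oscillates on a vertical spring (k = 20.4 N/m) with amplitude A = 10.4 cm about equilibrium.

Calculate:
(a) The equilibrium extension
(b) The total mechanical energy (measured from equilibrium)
x_eq = mg/k = 0.65×9.81/20.4 = 0.3126 m = 31.26 cm
E = ½kA² = ½×20.4×(0.104)² = 0.1103 J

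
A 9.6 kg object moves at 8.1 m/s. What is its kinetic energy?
KE = ½mv² = ½×9.6×8.1² = 314.928 J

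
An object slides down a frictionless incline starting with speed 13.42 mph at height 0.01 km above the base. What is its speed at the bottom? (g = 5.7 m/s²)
½mv₀² + mgh = ½mv² → v = √(v₀² + 2gh) = √(5.999² + 2×5.7×10) = 12.25 m/s = 27.4 mph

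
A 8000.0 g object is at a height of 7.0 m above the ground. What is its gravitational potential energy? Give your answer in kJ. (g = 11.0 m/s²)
PE = mgh = 8 kg × 11.0 m/s² × 7 m = 616 J = 0.616 kJ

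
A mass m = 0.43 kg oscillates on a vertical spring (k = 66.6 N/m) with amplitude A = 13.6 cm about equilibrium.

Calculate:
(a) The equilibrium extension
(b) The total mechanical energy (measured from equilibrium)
x_eq = mg/k = 0.43×9.81/66.6 = 0.06334 m = 6.334 cm
E = ½kA² = ½×66.6×(0.136)² = 0.6159 J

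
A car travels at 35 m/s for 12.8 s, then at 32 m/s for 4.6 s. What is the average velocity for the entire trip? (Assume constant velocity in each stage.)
d₁ = v₁t₁ = 35 × 12.8 = 448 m
d₂ = v₂t₂ = 32 × 4.6 = 147.2 m
d_total = 595.2 m, t_total = 17.4 s
v_avg = d_total/t_total = 595.2/17.4 = 34.21 m/s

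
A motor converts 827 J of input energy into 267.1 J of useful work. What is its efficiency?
η = W_out/W_in = 267.1/827 = 0.323 = 32.3%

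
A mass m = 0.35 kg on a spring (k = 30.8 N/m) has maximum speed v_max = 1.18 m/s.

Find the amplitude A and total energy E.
½mv²_max = ½kA² → A = v_max√(m/k) = 1.18×√(0.35/30.8) = 0.1258 m = 12.58 cm
E = ½mv²_max = ½×0.35×1.18² = 0.2437 J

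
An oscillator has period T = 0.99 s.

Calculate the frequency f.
f = 1/T = 1/0.99 = 1.01 Hz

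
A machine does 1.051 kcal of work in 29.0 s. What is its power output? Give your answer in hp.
P = W/t = 4397 J / 29 s = 151.6 W = 0.2033 hp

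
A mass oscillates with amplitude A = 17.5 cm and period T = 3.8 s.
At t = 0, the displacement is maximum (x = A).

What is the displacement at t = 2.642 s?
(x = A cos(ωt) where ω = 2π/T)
ω = 2π/T = 2π/3.8 = 1.653 rad/s
x = A cos(ωt) = 17.5×cos(1.653×2.642) = -5.901 cm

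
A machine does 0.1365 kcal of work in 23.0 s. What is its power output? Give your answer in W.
P = W/t = 571.1 J / 23 s = 24.83 W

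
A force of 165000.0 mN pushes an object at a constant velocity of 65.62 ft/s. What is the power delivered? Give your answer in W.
P = Fv = 165 N × 20 m/s = 3300 W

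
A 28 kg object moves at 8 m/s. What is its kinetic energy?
KE = ½mv² = ½×28×8² = 896.0 J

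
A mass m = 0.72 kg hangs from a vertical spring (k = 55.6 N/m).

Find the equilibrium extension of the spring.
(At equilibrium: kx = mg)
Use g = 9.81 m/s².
x_eq = mg/k = 0.72×9.81/55.6 = 0.127 m = 12.7 cm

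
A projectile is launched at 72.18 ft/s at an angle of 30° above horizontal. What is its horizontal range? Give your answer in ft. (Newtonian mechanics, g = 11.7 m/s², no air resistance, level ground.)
R = v₀² sin(2θ) / g (with unit conversion) = 117.5 ft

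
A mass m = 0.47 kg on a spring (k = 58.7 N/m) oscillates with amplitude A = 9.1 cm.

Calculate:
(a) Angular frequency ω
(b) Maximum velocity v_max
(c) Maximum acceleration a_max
ω = √(k/m) = √(58.7/0.47) = 11.18 rad/s
v_max = ωA = 11.18×0.091 = 1.017 m/s
a_max = ω²A = 11.18²×0.091 = 11.37 m/s²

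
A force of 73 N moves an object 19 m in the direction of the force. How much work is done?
W = Fd = 73×19 = 1387.0 J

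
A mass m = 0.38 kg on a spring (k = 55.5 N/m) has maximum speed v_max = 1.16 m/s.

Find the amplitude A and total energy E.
½mv²_max = ½kA² → A = v_max√(m/k) = 1.16×√(0.38/55.5) = 0.09598 m = 9.598 cm
E = ½mv²_max = ½×0.38×1.16² = 0.2557 J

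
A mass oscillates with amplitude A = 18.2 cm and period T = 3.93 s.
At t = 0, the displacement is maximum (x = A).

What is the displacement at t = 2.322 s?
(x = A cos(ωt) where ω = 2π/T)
ω = 2π/T = 2π/3.93 = 1.599 rad/s
x = A cos(ωt) = 18.2×cos(1.599×2.322) = -15.32 cm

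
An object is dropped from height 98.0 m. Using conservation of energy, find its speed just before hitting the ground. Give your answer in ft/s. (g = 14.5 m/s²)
mgh = ½mv² → v = √(2gh) = √(2×14.5×98) = 53.31 m/s = 174.9 ft/s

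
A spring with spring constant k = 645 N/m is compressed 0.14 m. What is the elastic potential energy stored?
PE = ½kx² = ½×645×0.14² = 6.321 J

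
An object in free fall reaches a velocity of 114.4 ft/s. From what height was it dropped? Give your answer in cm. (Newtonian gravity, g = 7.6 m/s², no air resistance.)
h = v²/(2g) (with unit conversion) = 7999.0 cm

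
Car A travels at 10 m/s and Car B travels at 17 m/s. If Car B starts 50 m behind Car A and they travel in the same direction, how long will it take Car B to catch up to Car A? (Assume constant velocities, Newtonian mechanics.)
Relative speed: v_rel = 17 - 10 = 7 m/s
Time to catch: t = d₀/v_rel = 50/7 = 7.14 s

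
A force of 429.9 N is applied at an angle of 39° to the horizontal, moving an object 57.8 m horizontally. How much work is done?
W = Fd cosθ = 429.9×57.8×cos(39°) = 19311.0 J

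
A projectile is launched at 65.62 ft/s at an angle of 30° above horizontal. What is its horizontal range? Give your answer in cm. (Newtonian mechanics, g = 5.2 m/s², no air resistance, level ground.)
R = v₀² sin(2θ) / g (with unit conversion) = 6662.0 cm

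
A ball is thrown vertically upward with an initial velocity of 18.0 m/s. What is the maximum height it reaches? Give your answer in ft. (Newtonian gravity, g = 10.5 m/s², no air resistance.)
h_max = v₀²/(2g) (with unit conversion) = 50.62 ft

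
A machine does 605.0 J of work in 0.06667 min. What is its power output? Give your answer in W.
P = W/t = 605 J / 4 s = 151.2 W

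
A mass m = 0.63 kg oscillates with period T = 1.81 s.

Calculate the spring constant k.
T = 2π√(m/k) → k = m(2π/T)² = 0.63×(2π/1.81)² = 7.592 N/m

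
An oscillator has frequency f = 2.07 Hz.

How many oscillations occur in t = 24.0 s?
n = f×t = 2.07×24.0 = 49.68 oscillations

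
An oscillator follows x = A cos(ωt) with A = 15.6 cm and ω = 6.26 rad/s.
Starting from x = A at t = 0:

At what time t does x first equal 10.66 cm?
cos(ωt) = x/A = 10.66/15.6 = 0.6833
ωt = arccos(0.6833) = 0.8185 rad
t = 0.8185/6.26 = 0.1307 s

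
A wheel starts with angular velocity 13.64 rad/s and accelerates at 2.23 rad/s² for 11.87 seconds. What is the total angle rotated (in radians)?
θ = ω₀t + ½αt² = 13.64×11.87 + ½×2.23×11.87² = 319.01 rad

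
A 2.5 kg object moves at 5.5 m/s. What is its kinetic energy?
KE = ½mv² = ½×2.5×5.5² = 37.8125 J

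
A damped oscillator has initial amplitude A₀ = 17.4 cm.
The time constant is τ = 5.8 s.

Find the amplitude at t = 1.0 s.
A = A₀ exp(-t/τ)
A = A₀ exp(−t/τ) = 17.4×exp(−1.0/5.8) = 14.64 cm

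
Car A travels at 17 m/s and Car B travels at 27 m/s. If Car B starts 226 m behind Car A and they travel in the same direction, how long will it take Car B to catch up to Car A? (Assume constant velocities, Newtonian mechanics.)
Relative speed: v_rel = 27 - 17 = 10 m/s
Time to catch: t = d₀/v_rel = 226/10 = 22.6 s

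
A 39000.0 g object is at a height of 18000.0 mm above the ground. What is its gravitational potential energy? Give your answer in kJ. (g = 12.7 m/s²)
PE = mgh = 39 kg × 12.7 m/s² × 18 m = 8915 J = 8.915 kJ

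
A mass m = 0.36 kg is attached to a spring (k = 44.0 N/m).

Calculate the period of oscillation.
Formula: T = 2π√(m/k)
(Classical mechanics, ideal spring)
T = 2π√(m/k) = 2π√(0.36/44.0) = 0.5683 s; f = 1/T = 1.76 Hz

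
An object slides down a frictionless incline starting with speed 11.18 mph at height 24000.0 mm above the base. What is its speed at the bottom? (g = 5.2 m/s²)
½mv₀² + mgh = ½mv² → v = √(v₀² + 2gh) = √(4.998² + 2×5.2×24) = 16.57 m/s = 37.07 mph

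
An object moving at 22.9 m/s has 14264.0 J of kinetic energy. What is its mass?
KE = ½mv² → m = 2KE/v² = 2×14264.0/22.9² = 54.4 kg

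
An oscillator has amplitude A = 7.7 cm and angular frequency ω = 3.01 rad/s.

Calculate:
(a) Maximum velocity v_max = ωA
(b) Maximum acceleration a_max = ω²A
v_max = ωA = 3.01×0.077 = 0.2318 m/s
a_max = ω²A = 3.01²×0.077 = 0.6976 m/s²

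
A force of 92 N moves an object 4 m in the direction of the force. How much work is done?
W = Fd = 92×4 = 368.0 J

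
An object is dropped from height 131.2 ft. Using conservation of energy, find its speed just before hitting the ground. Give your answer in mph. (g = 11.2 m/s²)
mgh = ½mv² → v = √(2gh) = √(2×11.2×39.99) = 29.93 m/s = 66.95 mph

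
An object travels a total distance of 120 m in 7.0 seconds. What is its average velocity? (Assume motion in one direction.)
v_avg = Δd / Δt = 120 / 7.0 = 17.14 m/s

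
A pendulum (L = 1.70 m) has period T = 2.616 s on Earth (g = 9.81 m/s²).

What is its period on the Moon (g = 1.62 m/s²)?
T = 2π√(L/g), so T_moon/T_earth = √(g_earth/g_moon)
T_moon = 2π√(1.7/1.62) = 6.436 s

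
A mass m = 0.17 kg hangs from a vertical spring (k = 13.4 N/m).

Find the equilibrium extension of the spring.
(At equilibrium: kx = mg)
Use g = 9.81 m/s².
x_eq = mg/k = 0.17×9.81/13.4 = 0.1245 m = 12.45 cm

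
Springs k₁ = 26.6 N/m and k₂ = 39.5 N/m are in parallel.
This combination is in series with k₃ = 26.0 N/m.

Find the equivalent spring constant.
k₁₂ = k₁ + k₂ = 66.1 N/m (parallel)
1/k_eq = 1/k₁₂ + 1/k₃ → k_eq = 18.66 N/m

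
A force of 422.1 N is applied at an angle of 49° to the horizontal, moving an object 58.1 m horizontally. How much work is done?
W = Fd cosθ = 422.1×58.1×cos(49°) = 16089.0 J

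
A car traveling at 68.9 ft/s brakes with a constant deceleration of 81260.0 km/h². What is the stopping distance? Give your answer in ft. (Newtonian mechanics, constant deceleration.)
d = v₀² / (2a) (with unit conversion) = 115.4 ft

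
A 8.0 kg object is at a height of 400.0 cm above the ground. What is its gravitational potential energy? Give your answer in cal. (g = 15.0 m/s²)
PE = mgh = 8 kg × 15.0 m/s² × 4 m = 480 J = 114.7 cal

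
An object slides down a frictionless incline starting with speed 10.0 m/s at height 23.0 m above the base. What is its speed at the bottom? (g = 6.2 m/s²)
½mv₀² + mgh = ½mv² → v = √(v₀² + 2gh) = √(10² + 2×6.2×23) = 19.63 m/s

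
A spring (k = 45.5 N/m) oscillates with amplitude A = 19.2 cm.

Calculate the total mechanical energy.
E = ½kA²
E = ½kA² = ½×45.5×(0.192)² = 0.8387 J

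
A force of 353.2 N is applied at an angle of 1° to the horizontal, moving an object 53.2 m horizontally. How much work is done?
W = Fd cosθ = 353.2×53.2×cos(1°) = 18787.0 J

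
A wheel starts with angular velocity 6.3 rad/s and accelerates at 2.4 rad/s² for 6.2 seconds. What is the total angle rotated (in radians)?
θ = ω₀t + ½αt² = 6.3×6.2 + ½×2.4×6.2² = 85.19 rad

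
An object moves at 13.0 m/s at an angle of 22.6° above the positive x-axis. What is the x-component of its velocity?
vₓ = v cos(θ) = 13.0 × cos(22.6°) = 12.0 m/s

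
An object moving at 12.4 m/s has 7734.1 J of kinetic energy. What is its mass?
KE = ½mv² → m = 2KE/v² = 2×7734.1/12.4² = 100.6 kg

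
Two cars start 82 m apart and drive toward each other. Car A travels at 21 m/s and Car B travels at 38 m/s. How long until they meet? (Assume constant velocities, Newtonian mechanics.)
Combined speed: v_combined = 21 + 38 = 59 m/s
Time to meet: t = d/59 = 82/59 = 1.39 s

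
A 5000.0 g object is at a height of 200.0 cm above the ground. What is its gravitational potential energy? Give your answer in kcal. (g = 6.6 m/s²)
PE = mgh = 5 kg × 6.6 m/s² × 2 m = 66 J = 0.01577 kcal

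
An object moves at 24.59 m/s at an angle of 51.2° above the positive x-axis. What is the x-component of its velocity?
vₓ = v cos(θ) = 24.59 × cos(51.2°) = 15.41 m/s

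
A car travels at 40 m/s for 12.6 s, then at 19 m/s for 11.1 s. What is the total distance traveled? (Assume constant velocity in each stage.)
d₁ = v₁t₁ = 40 × 12.6 = 504 m
d₂ = v₂t₂ = 19 × 11.1 = 210.9 m
d_total = 504 + 210.9 = 714.9 m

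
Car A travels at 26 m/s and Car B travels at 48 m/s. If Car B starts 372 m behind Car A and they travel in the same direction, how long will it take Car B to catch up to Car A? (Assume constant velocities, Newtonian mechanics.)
Relative speed: v_rel = 48 - 26 = 22 m/s
Time to catch: t = d₀/v_rel = 372/22 = 16.91 s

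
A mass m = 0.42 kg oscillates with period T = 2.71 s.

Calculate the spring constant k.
T = 2π√(m/k) → k = m(2π/T)² = 0.42×(2π/2.71)² = 2.258 N/m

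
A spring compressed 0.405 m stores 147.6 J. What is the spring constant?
PE = ½kx² → k = 2PE/x² = 2×147.6/0.405² = 1800.0 N/m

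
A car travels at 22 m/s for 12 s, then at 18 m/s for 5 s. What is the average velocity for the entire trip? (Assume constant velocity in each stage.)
d₁ = v₁t₁ = 22 × 12 = 264 m
d₂ = v₂t₂ = 18 × 5 = 90 m
d_total = 354 m, t_total = 17 s
v_avg = d_total/t_total = 354/17 = 20.82 m/s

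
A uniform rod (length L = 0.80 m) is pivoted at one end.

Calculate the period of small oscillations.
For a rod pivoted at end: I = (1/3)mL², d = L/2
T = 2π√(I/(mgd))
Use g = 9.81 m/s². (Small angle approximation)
I/m = (1/3)L² = 0.2133 m²; d = L/2 = 0.4 m
T = 2π√(I/(mgd)) = 2π√(0.2133/(9.81×0.4)) = 1.465 s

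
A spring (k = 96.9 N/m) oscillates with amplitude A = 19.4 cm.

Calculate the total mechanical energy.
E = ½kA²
E = ½kA² = ½×96.9×(0.194)² = 1.823 J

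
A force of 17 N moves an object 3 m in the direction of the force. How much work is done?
W = Fd = 17×3 = 51.0 J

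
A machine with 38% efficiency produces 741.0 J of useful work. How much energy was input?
W_in = W_out/η = 741.0/0.38 = 1950.0 J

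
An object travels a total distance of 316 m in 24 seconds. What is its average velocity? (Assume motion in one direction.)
v_avg = Δd / Δt = 316 / 24 = 13.17 m/s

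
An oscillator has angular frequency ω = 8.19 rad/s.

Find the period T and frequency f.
T = 2π/ω = 2π/8.19 = 0.7672 s; f = ω/2π = 1.303 Hz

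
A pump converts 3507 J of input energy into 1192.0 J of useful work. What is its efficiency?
η = W_out/W_in = 1192.0/3507 = 0.3399 = 33.99%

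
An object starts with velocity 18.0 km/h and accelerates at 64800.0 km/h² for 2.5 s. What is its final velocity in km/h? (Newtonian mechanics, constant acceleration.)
v = v₀ + at (with unit conversion) = 63.0 km/h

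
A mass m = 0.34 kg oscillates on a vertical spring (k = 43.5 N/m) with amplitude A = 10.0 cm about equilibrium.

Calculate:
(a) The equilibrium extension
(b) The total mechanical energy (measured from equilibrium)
x_eq = mg/k = 0.34×9.81/43.5 = 0.07668 m = 7.668 cm
E = ½kA² = ½×43.5×(0.1)² = 0.2175 J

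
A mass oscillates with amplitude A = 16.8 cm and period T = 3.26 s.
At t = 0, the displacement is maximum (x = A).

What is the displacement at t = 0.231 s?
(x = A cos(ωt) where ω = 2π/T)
ω = 2π/T = 2π/3.26 = 1.927 rad/s
x = A cos(ωt) = 16.8×cos(1.927×0.231) = 15.16 cm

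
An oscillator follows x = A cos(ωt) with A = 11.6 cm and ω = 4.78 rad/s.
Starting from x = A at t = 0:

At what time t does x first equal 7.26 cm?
cos(ωt) = x/A = 7.26/11.6 = 0.6259
ωt = arccos(0.6259) = 0.8946 rad
t = 0.8946/4.78 = 0.1871 s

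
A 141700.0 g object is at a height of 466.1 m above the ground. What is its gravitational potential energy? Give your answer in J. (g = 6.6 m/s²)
PE = mgh = 141.7 kg × 6.6 m/s² × 466.1 m = 4.359e+05 J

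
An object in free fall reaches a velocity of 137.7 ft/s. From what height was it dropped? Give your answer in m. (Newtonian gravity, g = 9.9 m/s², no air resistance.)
h = v²/(2g) (with unit conversion) = 88.97 m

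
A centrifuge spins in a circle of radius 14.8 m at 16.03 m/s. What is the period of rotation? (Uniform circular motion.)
T = 2πr/v = 2π×14.8/16.03 = 5.8 s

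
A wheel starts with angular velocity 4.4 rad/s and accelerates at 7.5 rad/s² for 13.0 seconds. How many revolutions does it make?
θ = ω₀t + ½αt² = 4.4×13.0 + ½×7.5×13.0² = 690.95 rad
Revolutions = θ/(2π) = 690.95/(2π) = 109.97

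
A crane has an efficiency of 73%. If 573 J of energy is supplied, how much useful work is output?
W_out = η × W_in = 0.73 × 573 = 418.29 J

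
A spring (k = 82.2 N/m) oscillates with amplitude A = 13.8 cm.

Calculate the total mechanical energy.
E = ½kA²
E = ½kA² = ½×82.2×(0.138)² = 0.7827 J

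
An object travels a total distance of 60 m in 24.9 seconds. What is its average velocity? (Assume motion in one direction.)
v_avg = Δd / Δt = 60 / 24.9 = 2.41 m/s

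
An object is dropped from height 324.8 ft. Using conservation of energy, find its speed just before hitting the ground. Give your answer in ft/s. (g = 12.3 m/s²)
mgh = ½mv² → v = √(2gh) = √(2×12.3×99) = 49.35 m/s = 161.9 ft/s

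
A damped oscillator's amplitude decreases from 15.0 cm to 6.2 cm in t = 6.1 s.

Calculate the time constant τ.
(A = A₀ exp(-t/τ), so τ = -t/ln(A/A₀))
A/A₀ = 6.2/15.0 = 0.4133; ln(A/A₀) = -0.8835
τ = −t/ln(A/A₀) = −6.1/-0.8835 = 6.904 s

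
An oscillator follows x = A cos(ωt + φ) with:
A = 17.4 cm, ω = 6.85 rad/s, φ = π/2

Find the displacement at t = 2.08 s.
x = A cos(ωt + φ) = 17.4×cos(6.85×2.08 + π/2) = -17.29 cm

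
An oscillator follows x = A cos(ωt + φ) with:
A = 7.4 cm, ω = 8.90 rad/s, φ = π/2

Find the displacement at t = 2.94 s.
x = A cos(ωt + φ) = 7.4×cos(8.9×2.94 + π/2) = -6.356 cm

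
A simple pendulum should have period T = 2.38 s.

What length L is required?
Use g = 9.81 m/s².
T = 2π√(L/g) → L = g(T/2π)² = 9.81×(2.38/2π)² = 1.408 m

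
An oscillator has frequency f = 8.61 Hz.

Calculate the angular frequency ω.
ω = 2πf = 2π×8.61 = 54.1 rad/s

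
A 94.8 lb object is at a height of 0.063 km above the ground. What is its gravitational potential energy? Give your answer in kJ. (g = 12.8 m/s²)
PE = mgh = 43 kg × 12.8 m/s² × 63 m = 3.468e+04 J = 34.68 kJ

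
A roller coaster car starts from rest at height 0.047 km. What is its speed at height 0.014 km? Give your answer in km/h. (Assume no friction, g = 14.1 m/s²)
mgh₁ = ½mv₂² + mgh₂ → v₂ = √(2g(h₁−h₂)) = √(2×14.1×(47−14)) = 30.51 m/s = 109.8 km/h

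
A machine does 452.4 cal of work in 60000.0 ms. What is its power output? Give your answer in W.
P = W/t = 1893 J / 60 s = 31.55 W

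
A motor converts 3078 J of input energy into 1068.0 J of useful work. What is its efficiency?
η = W_out/W_in = 1068.0/3078 = 0.347 = 34.7%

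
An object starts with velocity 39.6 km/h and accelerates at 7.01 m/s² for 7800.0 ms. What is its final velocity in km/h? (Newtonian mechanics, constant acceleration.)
v = v₀ + at (with unit conversion) = 236.4 km/h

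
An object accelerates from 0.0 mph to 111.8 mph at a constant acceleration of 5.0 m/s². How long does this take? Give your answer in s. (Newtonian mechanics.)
t = (v - v₀)/a (with unit conversion) = 9.996 s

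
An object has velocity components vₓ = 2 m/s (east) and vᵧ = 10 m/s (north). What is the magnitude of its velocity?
|v| = √(vₓ² + vᵧ²) = √(2² + 10²) = √(104) = 10.2 m/s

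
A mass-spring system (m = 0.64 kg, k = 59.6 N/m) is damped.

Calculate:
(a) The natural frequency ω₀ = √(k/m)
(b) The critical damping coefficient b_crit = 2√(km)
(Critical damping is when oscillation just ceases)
ω₀ = √(k/m) = √(59.6/0.64) = 9.65 rad/s
b_crit = 2√(km) = 2√(59.6×0.64) = 12.35 kg/s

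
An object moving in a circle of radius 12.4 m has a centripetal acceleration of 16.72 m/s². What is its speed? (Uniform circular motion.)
v = √(a_c × r) = √(16.72 × 12.4) = 14.4 m/s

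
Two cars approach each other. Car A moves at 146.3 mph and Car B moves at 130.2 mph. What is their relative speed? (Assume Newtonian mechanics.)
v_rel = v_A + v_B = 146.3 + 130.2 = 276.5 mph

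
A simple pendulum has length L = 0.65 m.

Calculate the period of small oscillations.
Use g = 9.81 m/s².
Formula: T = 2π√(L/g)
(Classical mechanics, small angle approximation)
T = 2π√(L/g) = 2π√(0.65/9.81) = 1.617 s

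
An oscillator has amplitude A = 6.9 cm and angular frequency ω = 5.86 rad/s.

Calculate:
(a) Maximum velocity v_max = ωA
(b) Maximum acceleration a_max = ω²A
v_max = ωA = 5.86×0.069 = 0.4043 m/s
a_max = ω²A = 5.86²×0.069 = 2.369 m/s²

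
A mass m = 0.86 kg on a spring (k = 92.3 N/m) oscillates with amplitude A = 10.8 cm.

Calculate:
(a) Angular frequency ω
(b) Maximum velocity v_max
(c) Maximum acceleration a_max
ω = √(k/m) = √(92.3/0.86) = 10.36 rad/s
v_max = ωA = 10.36×0.108 = 1.119 m/s
a_max = ω²A = 10.36²×0.108 = 11.59 m/s²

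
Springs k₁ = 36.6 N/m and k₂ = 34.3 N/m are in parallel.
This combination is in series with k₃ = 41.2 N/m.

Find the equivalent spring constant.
k₁₂ = k₁ + k₂ = 70.9 N/m (parallel)
1/k_eq = 1/k₁₂ + 1/k₃ → k_eq = 26.06 N/m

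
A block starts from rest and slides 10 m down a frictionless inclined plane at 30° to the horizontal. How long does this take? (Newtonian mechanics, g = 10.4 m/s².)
a = g sin(θ) = 10.4 × sin(30°) = 5.2 m/s²
t = √(2d/a) = √(2 × 10 / 5.2) = 1.96 s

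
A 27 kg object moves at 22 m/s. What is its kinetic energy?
KE = ½mv² = ½×27×22² = 6534.0 J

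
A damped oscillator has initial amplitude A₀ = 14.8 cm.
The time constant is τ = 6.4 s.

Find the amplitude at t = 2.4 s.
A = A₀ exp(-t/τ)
A = A₀ exp(−t/τ) = 14.8×exp(−2.4/6.4) = 10.17 cm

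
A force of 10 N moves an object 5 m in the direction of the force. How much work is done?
W = Fd = 10×5 = 50.0 J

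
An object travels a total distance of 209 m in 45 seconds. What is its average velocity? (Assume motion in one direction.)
v_avg = Δd / Δt = 209 / 45 = 4.64 m/s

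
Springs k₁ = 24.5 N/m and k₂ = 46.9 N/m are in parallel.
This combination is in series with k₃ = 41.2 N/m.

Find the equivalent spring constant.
k₁₂ = k₁ + k₂ = 71.4 N/m (parallel)
1/k_eq = 1/k₁₂ + 1/k₃ → k_eq = 26.13 N/m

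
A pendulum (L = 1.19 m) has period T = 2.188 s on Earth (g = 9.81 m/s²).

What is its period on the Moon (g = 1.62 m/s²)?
T = 2π√(L/g), so T_moon/T_earth = √(g_earth/g_moon)
T_moon = 2π√(1.19/1.62) = 5.385 s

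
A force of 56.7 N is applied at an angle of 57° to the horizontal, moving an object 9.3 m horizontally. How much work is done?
W = Fd cosθ = 56.7×9.3×cos(57°) = 287.19 J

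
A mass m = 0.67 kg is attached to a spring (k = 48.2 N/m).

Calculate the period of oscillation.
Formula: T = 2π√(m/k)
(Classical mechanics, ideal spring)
T = 2π√(m/k) = 2π√(0.67/48.2) = 0.7408 s; f = 1/T = 1.35 Hz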